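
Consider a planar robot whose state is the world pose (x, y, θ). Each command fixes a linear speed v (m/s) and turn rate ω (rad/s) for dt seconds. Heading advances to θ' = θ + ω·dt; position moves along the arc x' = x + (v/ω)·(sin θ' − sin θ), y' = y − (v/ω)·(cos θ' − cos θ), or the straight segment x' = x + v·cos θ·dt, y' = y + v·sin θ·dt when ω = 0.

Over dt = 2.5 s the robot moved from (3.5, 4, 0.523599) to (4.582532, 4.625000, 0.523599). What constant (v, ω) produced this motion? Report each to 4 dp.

Δθ = 0.523599 − 0.523599 = 0.000000
ω = Δθ/dt = 0.000000/2.5 = 0.0000
ω = 0 → v = (Δx·cos θ + Δy·sin θ)/dt = 0.5000

v = 0.5000, ω = 0.0000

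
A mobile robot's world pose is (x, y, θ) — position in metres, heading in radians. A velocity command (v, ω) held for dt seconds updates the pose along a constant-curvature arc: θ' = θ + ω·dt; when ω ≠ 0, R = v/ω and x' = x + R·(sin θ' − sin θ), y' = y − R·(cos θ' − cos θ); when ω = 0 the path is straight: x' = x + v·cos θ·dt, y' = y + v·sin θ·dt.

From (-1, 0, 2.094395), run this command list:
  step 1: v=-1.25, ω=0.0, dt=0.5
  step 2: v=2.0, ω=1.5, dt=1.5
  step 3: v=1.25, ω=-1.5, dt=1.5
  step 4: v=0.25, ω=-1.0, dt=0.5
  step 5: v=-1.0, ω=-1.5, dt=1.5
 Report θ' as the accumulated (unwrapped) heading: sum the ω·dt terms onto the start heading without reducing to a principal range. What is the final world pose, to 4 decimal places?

step 1: θ'=2.0944 (straight) → pose (-0.6875, -0.5413, 2.0944)
step 2: θ'=4.3444 (R=1.3333) → pose (-3.0863, -0.7283, 4.3444)
step 3: θ'=2.0944 (R=-0.8333) → pose (-4.5855, -0.8452, 2.0944)
step 4: θ'=1.5944 (R=-0.2500) → pose (-4.6189, -0.7261, 1.5944)
step 5: θ'=-0.6556 (R=0.6667) → pose (-5.6918, -1.2702, -0.6556)

(-5.6918, -1.2702, -0.6556)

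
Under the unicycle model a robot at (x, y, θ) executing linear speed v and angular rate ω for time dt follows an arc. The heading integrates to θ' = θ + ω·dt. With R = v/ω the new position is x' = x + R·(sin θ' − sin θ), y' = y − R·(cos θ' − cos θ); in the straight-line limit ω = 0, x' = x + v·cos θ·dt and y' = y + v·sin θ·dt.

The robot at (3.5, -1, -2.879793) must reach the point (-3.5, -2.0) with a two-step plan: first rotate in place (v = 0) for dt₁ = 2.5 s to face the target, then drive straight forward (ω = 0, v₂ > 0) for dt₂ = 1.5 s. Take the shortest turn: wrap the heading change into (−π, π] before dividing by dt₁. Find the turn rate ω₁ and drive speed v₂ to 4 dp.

heading to target = atan2(-2−-1, -3.5−3.5) = -2.9997
Δθ = wrap(-2.9997 − -2.8798) = -0.1199; ω₁ = Δθ/dt₁ = -0.0480
distance = √((-3.5−3.5)² + (-2−-1)²) = 7.0711; v₂ = distance/dt₂ = 4.7140

ω₁ = -0.0480, v₂ = 4.7140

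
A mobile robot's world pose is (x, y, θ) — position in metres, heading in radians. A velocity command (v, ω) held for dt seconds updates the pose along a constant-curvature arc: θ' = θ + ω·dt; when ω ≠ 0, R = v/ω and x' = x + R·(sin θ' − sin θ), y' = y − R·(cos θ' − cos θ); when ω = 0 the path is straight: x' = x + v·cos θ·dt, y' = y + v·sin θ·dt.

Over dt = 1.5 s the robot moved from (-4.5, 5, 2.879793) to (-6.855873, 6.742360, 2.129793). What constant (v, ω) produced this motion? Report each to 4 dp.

v = 2.0000, ω = -0.5000

Δθ = 2.129793 − 2.879793 = -0.750000
ω = Δθ/dt = -0.750000/1.5 = -0.5000
R = Δx/(sin θ' − sin θ) = -4.0000
v = R·ω = -4.0000·-0.5000 = 2.0000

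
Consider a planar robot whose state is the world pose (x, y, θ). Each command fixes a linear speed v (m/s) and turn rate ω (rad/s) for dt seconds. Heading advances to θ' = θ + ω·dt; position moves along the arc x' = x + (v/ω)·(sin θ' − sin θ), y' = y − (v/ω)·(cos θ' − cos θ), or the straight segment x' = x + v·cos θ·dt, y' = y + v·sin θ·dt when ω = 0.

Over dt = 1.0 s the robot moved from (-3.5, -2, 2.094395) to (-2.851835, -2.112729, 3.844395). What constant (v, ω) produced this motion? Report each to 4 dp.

Δθ = 3.844395 − 2.094395 = 1.750000
ω = Δθ/dt = 1.750000/1.0 = 1.7500
R = Δx/(sin θ' − sin θ) = -0.4286
v = R·ω = -0.4286·1.7500 = -0.7500

v = -0.7500, ω = 1.7500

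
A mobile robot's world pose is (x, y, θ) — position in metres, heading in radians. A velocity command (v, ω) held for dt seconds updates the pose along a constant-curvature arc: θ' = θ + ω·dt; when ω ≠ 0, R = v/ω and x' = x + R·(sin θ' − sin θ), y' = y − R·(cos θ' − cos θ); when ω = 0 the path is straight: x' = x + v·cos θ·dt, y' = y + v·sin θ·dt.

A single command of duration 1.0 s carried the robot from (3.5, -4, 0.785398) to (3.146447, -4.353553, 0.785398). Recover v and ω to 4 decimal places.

Δθ = 0.785398 − 0.785398 = 0.000000
ω = Δθ/dt = 0.000000/1.0 = 0.0000
ω = 0 → v = (Δx·cos θ + Δy·sin θ)/dt = -0.5000

v = -0.5000, ω = 0.0000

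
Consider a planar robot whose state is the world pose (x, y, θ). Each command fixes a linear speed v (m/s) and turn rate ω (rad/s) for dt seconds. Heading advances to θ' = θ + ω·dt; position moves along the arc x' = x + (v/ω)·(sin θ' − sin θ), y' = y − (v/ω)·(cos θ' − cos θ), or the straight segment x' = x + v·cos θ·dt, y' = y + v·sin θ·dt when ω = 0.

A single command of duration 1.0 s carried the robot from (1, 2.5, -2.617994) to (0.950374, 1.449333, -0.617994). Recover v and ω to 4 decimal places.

v = 1.2500, ω = 2.0000

Δθ = -0.617994 − -2.617994 = 2.000000
ω = Δθ/dt = 2.000000/1.0 = 2.0000
R = −Δy/(cos θ' − cos θ) = 0.6250
v = R·ω = 0.6250·2.0000 = 1.2500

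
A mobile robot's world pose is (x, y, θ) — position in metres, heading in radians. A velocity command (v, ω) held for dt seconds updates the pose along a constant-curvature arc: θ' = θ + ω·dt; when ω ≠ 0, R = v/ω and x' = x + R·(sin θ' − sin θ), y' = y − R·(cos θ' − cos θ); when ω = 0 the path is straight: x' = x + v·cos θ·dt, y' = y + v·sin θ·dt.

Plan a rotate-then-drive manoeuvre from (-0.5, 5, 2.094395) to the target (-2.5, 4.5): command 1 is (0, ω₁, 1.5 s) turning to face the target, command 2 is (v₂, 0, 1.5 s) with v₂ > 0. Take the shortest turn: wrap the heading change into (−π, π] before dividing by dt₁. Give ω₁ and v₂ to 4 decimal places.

ω₁ = 0.8615, v₂ = 1.3744

heading to target = atan2(4.5−5, -2.5−-0.5) = -2.8966
Δθ = wrap(-2.8966 − 2.0944) = 1.2922; ω₁ = Δθ/dt₁ = 0.8615
distance = √((-2.5−-0.5)² + (4.5−5)²) = 2.0616; v₂ = distance/dt₂ = 1.3744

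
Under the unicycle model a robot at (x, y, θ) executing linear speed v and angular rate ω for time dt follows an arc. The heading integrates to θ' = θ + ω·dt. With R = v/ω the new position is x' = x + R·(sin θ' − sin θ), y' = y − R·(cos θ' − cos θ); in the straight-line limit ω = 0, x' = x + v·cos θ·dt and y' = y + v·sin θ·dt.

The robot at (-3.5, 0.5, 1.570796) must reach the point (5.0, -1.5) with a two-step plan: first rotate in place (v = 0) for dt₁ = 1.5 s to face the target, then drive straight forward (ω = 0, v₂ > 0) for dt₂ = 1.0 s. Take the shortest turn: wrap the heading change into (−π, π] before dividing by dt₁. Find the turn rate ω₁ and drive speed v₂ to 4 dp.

heading to target = atan2(-1.5−0.5, 5−-3.5) = -0.2311
Δθ = wrap(-0.2311 − 1.5708) = -1.8019; ω₁ = Δθ/dt₁ = -1.2013
distance = √((5−-3.5)² + (-1.5−0.5)²) = 8.7321; v₂ = distance/dt₂ = 8.7321

ω₁ = -1.2013, v₂ = 8.7321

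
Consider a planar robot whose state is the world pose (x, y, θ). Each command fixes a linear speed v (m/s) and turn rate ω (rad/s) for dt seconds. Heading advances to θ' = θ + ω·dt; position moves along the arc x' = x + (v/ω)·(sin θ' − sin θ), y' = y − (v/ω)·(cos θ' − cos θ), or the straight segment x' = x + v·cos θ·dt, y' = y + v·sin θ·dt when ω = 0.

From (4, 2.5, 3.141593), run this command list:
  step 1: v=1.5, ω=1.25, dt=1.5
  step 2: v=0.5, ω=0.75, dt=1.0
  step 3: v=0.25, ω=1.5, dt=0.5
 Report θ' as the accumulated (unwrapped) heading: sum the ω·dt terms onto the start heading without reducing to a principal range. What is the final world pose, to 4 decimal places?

step 1: θ'=5.0166 (R=1.2000) → pose (2.8551, 0.9406, 5.0166)
step 2: θ'=5.7666 (R=0.6667) → pose (3.1619, 0.5606, 5.7666)
step 3: θ'=6.5166 (R=0.1667) → pose (3.2827, 0.5433, 6.5166)

(3.2827, 0.5433, 6.5166)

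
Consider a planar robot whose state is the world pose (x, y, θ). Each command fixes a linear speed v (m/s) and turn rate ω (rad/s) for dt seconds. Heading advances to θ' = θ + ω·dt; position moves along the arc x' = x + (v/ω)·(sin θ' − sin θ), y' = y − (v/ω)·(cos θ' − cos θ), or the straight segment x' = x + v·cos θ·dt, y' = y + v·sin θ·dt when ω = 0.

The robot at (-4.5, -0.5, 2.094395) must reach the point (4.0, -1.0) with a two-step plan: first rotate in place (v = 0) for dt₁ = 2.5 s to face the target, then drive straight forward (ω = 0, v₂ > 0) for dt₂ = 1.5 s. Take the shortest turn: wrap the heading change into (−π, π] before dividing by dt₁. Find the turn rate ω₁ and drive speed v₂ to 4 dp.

ω₁ = -0.8613, v₂ = 5.6765

heading to target = atan2(-1−-0.5, 4−-4.5) = -0.0588
Δθ = wrap(-0.0588 − 2.0944) = -2.1532; ω₁ = Δθ/dt₁ = -0.8613
distance = √((4−-4.5)² + (-1−-0.5)²) = 8.5147; v₂ = distance/dt₂ = 5.6765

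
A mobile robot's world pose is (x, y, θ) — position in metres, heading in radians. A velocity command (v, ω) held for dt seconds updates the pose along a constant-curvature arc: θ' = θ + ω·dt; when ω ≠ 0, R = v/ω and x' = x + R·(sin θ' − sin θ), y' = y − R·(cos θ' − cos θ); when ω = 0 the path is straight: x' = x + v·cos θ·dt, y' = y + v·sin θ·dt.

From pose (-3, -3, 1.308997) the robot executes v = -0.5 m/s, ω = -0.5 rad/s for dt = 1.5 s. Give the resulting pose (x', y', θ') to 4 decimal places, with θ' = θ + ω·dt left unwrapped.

θ' = 1.3090 + -0.5·1.5 = 0.5590
R = v/ω = -0.5/-0.5 = 1.0000
x' = -3 + 1.0000·(sin 0.5590 − sin 1.3090) = -3.4356
y' = -3 − 1.0000·(cos 0.5590 − cos 1.3090) = -3.5890

(-3.4356, -3.5890, 0.5590)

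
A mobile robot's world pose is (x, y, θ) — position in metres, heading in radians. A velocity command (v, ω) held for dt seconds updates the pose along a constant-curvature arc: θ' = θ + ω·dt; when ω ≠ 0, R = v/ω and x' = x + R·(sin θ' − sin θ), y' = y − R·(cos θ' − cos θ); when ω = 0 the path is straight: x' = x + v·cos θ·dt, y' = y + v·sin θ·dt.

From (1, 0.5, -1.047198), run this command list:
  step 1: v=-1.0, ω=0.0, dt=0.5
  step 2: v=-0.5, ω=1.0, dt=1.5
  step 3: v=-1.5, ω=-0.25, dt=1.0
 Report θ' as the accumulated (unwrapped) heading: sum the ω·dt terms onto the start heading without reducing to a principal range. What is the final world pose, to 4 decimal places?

(-1.3182, 0.6509, 0.2028)

step 1: θ'=-1.0472 (straight) → pose (0.7500, 0.9330, -1.0472)
step 2: θ'=0.4528 (R=-0.5000) → pose (0.0982, 1.1326, 0.4528)
step 3: θ'=0.2028 (R=6.0000) → pose (-1.3182, 0.6509, 0.2028)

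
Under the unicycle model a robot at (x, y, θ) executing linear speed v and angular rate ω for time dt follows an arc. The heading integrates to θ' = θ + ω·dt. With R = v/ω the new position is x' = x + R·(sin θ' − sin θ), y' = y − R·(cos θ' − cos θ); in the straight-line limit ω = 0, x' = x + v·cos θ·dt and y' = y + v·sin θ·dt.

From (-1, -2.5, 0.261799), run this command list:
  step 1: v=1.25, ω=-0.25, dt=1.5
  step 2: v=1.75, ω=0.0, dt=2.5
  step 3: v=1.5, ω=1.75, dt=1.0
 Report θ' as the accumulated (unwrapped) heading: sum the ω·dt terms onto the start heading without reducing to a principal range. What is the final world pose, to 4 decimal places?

step 1: θ'=-0.1132 (R=-5.0000) → pose (0.8589, -2.3616, -0.1132)
step 2: θ'=-0.1132 (straight) → pose (5.2059, -2.8558, -0.1132)
step 3: θ'=1.6368 (R=0.8571) → pose (6.1580, -1.9476, 1.6368)

(6.1580, -1.9476, 1.6368)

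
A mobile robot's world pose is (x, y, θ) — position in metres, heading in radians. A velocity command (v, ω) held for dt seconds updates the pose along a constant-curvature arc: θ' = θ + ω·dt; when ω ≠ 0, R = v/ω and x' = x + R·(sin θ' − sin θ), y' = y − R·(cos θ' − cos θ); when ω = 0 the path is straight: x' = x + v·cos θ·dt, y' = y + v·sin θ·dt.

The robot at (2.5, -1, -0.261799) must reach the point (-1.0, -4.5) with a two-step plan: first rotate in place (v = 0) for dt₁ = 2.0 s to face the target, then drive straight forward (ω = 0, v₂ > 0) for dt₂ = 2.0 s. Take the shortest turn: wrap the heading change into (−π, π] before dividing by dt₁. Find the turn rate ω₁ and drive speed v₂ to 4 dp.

ω₁ = -1.0472, v₂ = 2.4749

heading to target = atan2(-4.5−-1, -1−2.5) = -2.3562
Δθ = wrap(-2.3562 − -0.2618) = -2.0944; ω₁ = Δθ/dt₁ = -1.0472
distance = √((-1−2.5)² + (-4.5−-1)²) = 4.9497; v₂ = distance/dt₂ = 2.4749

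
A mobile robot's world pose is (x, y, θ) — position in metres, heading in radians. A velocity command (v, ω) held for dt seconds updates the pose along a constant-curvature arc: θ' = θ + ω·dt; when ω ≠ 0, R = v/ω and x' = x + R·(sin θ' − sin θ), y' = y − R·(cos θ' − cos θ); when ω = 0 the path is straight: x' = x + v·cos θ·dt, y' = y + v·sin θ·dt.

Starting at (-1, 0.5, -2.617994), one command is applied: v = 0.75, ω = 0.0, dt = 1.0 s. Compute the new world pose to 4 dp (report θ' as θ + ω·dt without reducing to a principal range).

θ' = -2.6180 + 0.0·1.0 = -2.6180
ω = 0 → straight: x' = -1 + 0.75·cos(-2.6180)·1.0 = -1.6495
y' = 0.5 + 0.75·sin(-2.6180)·1.0 = 0.1250

(-1.6495, 0.1250, -2.6180)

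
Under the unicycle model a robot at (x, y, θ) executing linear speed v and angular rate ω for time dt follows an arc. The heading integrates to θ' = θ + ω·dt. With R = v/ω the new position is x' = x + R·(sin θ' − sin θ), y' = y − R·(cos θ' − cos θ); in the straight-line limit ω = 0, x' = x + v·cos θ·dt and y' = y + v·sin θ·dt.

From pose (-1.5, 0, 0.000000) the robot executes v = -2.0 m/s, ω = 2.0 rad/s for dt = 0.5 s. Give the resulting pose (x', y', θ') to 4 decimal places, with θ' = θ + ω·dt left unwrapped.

(-2.3415, -0.4597, 1.0000)

θ' = 0.0000 + 2.0·0.5 = 1.0000
R = v/ω = -2.0/2.0 = -1.0000
x' = -1.5 + -1.0000·(sin 1.0000 − sin 0.0000) = -2.3415
y' = 0 − -1.0000·(cos 1.0000 − cos 0.0000) = -0.4597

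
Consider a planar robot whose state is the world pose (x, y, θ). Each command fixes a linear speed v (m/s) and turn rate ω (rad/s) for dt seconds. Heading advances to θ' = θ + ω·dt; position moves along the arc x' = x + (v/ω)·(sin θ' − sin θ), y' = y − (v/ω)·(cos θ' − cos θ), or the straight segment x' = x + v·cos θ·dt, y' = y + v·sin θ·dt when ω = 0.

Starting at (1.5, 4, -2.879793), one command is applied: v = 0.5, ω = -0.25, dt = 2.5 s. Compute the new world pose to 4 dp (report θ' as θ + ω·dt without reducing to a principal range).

(0.2718, 4.0623, -3.5048)

θ' = -2.8798 + -0.25·2.5 = -3.5048
R = v/ω = 0.5/-0.25 = -2.0000
x' = 1.5 + -2.0000·(sin -3.5048 − sin -2.8798) = 0.2718
y' = 4 − -2.0000·(cos -3.5048 − cos -2.8798) = 4.0623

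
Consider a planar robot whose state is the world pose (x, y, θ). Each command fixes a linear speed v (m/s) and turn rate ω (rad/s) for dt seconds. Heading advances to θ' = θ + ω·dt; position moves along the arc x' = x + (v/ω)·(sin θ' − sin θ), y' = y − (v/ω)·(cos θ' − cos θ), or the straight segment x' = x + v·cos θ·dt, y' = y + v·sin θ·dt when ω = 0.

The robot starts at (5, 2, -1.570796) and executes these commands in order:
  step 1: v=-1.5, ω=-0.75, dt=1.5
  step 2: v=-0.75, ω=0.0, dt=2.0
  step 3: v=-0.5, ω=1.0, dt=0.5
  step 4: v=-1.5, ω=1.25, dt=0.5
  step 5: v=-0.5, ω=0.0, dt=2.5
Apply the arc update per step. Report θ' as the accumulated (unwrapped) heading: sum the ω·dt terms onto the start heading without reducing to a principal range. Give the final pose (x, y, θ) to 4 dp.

(7.9078, 6.5620, -1.5708)

step 1: θ'=-2.6958 (R=2.0000) → pose (6.1376, 3.8045, -2.6958)
step 2: θ'=-2.6958 (straight) → pose (7.4910, 4.4513, -2.6958)
step 3: θ'=-2.1958 (R=-0.5000) → pose (7.6809, 4.6099, -2.1958)
step 4: θ'=-1.5708 (R=-1.2000) → pose (7.9078, 5.3120, -1.5708)
step 5: θ'=-1.5708 (straight) → pose (7.9078, 6.5620, -1.5708)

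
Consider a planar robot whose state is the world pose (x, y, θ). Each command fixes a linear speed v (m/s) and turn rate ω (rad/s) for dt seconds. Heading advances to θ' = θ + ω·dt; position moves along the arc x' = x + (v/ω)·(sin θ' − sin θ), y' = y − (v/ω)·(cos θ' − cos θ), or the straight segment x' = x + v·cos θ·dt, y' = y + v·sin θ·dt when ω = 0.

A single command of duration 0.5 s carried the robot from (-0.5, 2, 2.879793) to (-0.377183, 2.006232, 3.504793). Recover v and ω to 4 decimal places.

v = -0.2500, ω = 1.2500

Δθ = 3.504793 − 2.879793 = 0.625000
ω = Δθ/dt = 0.625000/0.5 = 1.2500
R = Δx/(sin θ' − sin θ) = -0.2000
v = R·ω = -0.2000·1.2500 = -0.2500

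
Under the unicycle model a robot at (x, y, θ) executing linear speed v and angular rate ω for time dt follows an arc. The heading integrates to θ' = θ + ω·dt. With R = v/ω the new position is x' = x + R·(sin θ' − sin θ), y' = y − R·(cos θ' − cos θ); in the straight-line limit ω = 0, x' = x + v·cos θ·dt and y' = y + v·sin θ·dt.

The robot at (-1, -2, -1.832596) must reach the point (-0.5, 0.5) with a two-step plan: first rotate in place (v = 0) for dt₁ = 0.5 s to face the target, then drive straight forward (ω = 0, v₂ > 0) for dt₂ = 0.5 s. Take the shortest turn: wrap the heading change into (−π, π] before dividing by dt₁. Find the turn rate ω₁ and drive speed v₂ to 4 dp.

heading to target = atan2(0.5−-2, -0.5−-1) = 1.3734
Δθ = wrap(1.3734 − -1.8326) = -3.0772; ω₁ = Δθ/dt₁ = -6.1544
distance = √((-0.5−-1)² + (0.5−-2)²) = 2.5495; v₂ = distance/dt₂ = 5.0990

ω₁ = -6.1544, v₂ = 5.0990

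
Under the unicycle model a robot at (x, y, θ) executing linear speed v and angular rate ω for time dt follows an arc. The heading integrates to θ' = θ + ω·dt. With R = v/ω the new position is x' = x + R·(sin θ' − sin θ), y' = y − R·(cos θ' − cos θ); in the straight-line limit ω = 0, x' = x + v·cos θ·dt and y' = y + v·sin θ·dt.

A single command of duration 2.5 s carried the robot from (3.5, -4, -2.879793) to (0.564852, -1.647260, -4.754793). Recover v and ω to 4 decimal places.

Δθ = -4.754793 − -2.879793 = -1.875000
ω = Δθ/dt = -1.875000/2.5 = -0.7500
R = Δx/(sin θ' − sin θ) = -2.3333
v = R·ω = -2.3333·-0.7500 = 1.7500

v = 1.7500, ω = -0.7500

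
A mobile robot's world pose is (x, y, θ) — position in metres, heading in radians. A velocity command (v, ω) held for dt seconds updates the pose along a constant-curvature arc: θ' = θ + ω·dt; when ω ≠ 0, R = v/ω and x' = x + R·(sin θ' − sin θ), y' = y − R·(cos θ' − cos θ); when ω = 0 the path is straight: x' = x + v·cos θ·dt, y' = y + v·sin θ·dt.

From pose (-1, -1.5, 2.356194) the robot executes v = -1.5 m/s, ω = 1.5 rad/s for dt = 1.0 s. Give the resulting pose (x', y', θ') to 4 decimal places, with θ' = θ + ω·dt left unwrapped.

θ' = 2.3562 + 1.5·1.0 = 3.8562
R = v/ω = -1.5/1.5 = -1.0000
x' = -1 + -1.0000·(sin 3.8562 − sin 2.3562) = 0.3624
y' = -1.5 − -1.0000·(cos 3.8562 − cos 2.3562) = -1.5482

(0.3624, -1.5482, 3.8562)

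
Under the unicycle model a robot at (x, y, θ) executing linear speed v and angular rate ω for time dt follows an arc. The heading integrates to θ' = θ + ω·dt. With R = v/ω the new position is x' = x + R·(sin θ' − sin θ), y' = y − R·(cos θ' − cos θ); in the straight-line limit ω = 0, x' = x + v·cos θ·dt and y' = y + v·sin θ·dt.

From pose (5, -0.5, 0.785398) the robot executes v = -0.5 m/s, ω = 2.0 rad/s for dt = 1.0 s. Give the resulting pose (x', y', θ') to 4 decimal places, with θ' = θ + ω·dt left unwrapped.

(5.0896, -0.9111, 2.7854)

θ' = 0.7854 + 2.0·1.0 = 2.7854
R = v/ω = -0.5/2.0 = -0.2500
x' = 5 + -0.2500·(sin 2.7854 − sin 0.7854) = 5.0896
y' = -0.5 − -0.2500·(cos 2.7854 − cos 0.7854) = -0.9111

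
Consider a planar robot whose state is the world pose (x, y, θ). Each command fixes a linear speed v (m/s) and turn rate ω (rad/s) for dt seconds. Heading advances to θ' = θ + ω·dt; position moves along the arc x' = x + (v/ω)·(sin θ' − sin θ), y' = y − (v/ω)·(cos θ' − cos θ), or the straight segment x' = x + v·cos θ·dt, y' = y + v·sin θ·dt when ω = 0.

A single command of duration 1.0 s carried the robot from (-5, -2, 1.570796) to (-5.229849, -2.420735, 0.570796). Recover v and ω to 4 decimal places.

Δθ = 0.570796 − 1.570796 = -1.000000
ω = Δθ/dt = -1.000000/1.0 = -1.0000
R = −Δy/(cos θ' − cos θ) = 0.5000
v = R·ω = 0.5000·-1.0000 = -0.5000

v = -0.5000, ω = -1.0000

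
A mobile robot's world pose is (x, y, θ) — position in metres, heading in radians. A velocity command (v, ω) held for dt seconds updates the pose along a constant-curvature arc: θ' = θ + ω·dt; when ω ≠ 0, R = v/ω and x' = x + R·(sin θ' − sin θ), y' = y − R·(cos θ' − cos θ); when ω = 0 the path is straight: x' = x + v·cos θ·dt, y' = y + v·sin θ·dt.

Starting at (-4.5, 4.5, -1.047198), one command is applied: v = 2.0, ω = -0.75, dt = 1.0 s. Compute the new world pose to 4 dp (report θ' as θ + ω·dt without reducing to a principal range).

(-4.2108, 2.5681, -1.7972)

θ' = -1.0472 + -0.75·1.0 = -1.7972
R = v/ω = 2.0/-0.75 = -2.6667
x' = -4.5 + -2.6667·(sin -1.7972 − sin -1.0472) = -4.2108
y' = 4.5 − -2.6667·(cos -1.7972 − cos -1.0472) = 2.5681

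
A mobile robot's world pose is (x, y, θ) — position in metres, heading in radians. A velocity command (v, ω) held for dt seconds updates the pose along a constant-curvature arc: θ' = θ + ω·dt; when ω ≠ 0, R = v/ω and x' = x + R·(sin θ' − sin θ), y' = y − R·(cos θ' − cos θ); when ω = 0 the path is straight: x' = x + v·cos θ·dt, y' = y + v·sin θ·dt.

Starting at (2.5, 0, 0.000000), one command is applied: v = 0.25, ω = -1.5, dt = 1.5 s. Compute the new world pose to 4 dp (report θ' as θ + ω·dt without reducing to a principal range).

(2.6297, -0.2714, -2.2500)

θ' = 0.0000 + -1.5·1.5 = -2.2500
R = v/ω = 0.25/-1.5 = -0.1667
x' = 2.5 + -0.1667·(sin -2.2500 − sin 0.0000) = 2.6297
y' = 0 − -0.1667·(cos -2.2500 − cos 0.0000) = -0.2714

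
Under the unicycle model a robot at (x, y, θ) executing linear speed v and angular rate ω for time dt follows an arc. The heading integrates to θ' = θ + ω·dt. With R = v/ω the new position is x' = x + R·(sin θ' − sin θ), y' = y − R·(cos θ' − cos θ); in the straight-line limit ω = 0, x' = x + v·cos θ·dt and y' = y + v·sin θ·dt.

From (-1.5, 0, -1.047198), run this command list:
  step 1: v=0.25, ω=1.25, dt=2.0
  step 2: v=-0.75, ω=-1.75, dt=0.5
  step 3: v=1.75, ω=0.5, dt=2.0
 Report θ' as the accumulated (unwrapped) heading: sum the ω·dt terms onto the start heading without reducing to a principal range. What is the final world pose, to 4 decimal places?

step 1: θ'=1.4528 (R=0.2000) → pose (-1.1282, 0.0765, 1.4528)
step 2: θ'=0.5778 (R=0.4286) → pose (-1.3197, -0.2321, 0.5778)
step 3: θ'=1.5778 (R=3.5000) → pose (0.2686, 2.7243, 1.5778)

(0.2686, 2.7243, 1.5778)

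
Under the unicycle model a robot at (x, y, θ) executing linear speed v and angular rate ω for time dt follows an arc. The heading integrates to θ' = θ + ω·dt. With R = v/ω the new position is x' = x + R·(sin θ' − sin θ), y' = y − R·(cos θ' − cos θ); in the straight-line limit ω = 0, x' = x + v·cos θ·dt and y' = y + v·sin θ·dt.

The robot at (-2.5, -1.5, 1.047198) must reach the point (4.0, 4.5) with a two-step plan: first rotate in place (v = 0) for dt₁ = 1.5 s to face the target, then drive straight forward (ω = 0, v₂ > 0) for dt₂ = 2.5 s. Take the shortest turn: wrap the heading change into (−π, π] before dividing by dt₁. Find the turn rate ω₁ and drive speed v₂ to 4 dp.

ω₁ = -0.2012, v₂ = 3.5384

heading to target = atan2(4.5−-1.5, 4−-2.5) = 0.7454
Δθ = wrap(0.7454 − 1.0472) = -0.3018; ω₁ = Δθ/dt₁ = -0.2012
distance = √((4−-2.5)² + (4.5−-1.5)²) = 8.8459; v₂ = distance/dt₂ = 3.5384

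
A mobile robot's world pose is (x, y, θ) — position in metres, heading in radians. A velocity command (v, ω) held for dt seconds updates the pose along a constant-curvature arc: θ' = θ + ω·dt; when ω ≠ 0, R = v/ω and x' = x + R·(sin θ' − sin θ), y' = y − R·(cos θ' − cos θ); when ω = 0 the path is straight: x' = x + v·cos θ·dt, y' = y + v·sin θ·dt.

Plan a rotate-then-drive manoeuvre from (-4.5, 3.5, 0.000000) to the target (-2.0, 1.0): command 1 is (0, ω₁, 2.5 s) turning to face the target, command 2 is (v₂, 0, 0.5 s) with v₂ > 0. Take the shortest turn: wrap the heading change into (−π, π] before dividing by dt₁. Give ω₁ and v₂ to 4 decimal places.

heading to target = atan2(1−3.5, -2−-4.5) = -0.7854
Δθ = wrap(-0.7854 − 0.0000) = -0.7854; ω₁ = Δθ/dt₁ = -0.3142
distance = √((-2−-4.5)² + (1−3.5)²) = 3.5355; v₂ = distance/dt₂ = 7.0711

ω₁ = -0.3142, v₂ = 7.0711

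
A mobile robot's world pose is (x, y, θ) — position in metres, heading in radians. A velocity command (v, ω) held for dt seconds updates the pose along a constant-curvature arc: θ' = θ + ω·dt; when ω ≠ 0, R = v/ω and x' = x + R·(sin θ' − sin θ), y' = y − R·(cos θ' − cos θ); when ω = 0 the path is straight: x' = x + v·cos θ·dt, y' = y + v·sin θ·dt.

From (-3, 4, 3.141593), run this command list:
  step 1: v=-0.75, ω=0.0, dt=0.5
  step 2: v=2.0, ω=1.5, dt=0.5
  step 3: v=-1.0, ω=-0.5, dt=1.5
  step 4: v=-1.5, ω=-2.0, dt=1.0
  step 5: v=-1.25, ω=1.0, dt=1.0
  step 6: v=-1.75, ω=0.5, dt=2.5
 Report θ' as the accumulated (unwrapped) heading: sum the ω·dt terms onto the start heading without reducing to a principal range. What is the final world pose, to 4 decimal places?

(2.4072, 0.4211, 3.3916)

step 1: θ'=3.1416 (straight) → pose (-2.6250, 4.0000, 3.1416)
step 2: θ'=3.8916 (R=1.3333) → pose (-3.5339, 3.6423, 3.8916)
step 3: θ'=3.1416 (R=2.0000) → pose (-2.1706, 4.1789, 3.1416)
step 4: θ'=1.1416 (R=0.7500) → pose (-1.4886, 3.1168, 1.1416)
step 5: θ'=2.1416 (R=-1.2500) → pose (-1.4038, 1.9212, 2.1416)
step 6: θ'=3.3916 (R=-3.5000) → pose (2.4072, 0.4211, 3.3916)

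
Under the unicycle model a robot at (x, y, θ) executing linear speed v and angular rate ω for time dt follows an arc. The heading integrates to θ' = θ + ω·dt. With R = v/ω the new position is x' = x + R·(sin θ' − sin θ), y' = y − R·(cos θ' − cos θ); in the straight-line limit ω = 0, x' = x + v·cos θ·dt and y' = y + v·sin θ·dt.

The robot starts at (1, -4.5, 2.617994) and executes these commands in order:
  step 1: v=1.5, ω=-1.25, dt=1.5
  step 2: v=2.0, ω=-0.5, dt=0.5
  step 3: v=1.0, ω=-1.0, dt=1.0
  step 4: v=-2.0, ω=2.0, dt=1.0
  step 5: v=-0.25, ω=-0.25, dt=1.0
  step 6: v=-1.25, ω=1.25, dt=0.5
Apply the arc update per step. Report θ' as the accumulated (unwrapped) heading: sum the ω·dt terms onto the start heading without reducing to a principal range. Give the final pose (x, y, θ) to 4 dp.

step 1: θ'=0.7430 (R=-1.2000) → pose (0.7882, -2.5770, 0.7430)
step 2: θ'=0.4930 (R=-4.0000) → pose (1.6011, -1.9991, 0.4930)
step 3: θ'=-0.5070 (R=-1.0000) → pose (2.5600, -2.0059, -0.5070)
step 4: θ'=1.4930 (R=-1.0000) → pose (1.0774, -2.8023, 1.4930)
step 5: θ'=1.2430 (R=1.0000) → pose (1.0272, -3.0466, 1.2430)
step 6: θ'=1.8680 (R=-1.0000) → pose (1.0178, -3.6614, 1.8680)

(1.0178, -3.6614, 1.8680)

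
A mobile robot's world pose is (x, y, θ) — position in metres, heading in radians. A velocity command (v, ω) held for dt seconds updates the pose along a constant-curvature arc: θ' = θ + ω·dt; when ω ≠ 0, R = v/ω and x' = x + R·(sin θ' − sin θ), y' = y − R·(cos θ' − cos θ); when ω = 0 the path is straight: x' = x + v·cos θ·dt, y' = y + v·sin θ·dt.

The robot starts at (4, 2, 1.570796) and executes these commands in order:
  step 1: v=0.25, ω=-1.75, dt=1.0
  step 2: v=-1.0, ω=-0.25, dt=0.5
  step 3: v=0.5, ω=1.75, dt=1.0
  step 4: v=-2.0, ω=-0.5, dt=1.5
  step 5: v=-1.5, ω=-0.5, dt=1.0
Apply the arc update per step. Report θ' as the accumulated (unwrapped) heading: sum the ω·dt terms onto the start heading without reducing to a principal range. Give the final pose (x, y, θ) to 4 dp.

(1.3081, -0.7144, 0.1958)

step 1: θ'=-0.1792 (R=-0.1429) → pose (4.1683, 2.1406, -0.1792)
step 2: θ'=-0.3042 (R=4.0000) → pose (3.6832, 2.2602, -0.3042)
step 3: θ'=1.4458 (R=0.2857) → pose (4.0522, 2.4971, 1.4458)
step 4: θ'=0.6958 (R=4.0000) → pose (2.6474, -0.0743, 0.6958)
step 5: θ'=0.1958 (R=3.0000) → pose (1.3081, -0.7144, 0.1958)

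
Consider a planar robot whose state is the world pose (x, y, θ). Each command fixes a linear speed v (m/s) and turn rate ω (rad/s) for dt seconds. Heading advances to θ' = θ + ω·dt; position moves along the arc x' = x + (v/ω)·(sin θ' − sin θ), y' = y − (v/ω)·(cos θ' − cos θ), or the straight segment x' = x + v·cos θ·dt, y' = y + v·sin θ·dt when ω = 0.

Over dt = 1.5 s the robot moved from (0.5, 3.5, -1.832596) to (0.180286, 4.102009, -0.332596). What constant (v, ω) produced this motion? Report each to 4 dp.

Δθ = -0.332596 − -1.832596 = 1.500000
ω = Δθ/dt = 1.500000/1.5 = 1.0000
R = −Δy/(cos θ' − cos θ) = -0.5000
v = R·ω = -0.5000·1.0000 = -0.5000

v = -0.5000, ω = 1.0000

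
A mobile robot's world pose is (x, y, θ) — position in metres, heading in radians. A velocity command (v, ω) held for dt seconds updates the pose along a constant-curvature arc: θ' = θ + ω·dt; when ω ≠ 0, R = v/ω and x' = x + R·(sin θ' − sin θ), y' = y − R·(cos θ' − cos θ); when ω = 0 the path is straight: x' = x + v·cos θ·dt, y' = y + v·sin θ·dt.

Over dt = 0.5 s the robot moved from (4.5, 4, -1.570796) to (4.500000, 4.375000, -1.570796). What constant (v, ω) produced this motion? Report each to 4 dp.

Δθ = -1.570796 − -1.570796 = 0.000000
ω = Δθ/dt = 0.000000/0.5 = 0.0000
ω = 0 → v = (Δx·cos θ + Δy·sin θ)/dt = -0.7500

v = -0.7500, ω = 0.0000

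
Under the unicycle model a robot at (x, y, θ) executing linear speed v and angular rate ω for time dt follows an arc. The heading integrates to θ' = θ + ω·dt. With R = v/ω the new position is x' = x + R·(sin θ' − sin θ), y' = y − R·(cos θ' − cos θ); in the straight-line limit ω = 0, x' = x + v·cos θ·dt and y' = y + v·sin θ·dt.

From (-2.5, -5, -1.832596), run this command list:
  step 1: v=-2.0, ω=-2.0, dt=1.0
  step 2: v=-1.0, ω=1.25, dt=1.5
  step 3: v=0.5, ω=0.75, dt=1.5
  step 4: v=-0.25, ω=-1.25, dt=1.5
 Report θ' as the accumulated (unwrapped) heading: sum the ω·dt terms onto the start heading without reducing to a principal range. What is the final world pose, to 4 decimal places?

(0.5421, -4.5576, -2.7076)

step 1: θ'=-3.8326 (R=1.0000) → pose (-0.8968, -4.4882, -3.8326)
step 2: θ'=-1.9576 (R=-0.8000) → pose (0.3540, -4.1735, -1.9576)
step 3: θ'=-0.8326 (R=0.6667) → pose (0.4783, -4.8736, -0.8326)
step 4: θ'=-2.7076 (R=0.2000) → pose (0.5421, -4.5576, -2.7076)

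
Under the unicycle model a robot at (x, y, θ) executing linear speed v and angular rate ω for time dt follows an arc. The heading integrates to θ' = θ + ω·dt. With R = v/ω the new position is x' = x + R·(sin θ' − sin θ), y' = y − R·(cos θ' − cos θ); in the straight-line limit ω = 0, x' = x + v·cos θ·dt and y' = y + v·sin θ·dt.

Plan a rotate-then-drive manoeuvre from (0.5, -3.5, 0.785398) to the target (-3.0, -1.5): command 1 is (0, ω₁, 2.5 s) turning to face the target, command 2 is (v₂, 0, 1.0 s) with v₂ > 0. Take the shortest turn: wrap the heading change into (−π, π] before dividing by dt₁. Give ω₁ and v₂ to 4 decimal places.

heading to target = atan2(-1.5−-3.5, -3−0.5) = 2.6224
Δθ = wrap(2.6224 − 0.7854) = 1.8370; ω₁ = Δθ/dt₁ = 0.7348
distance = √((-3−0.5)² + (-1.5−-3.5)²) = 4.0311; v₂ = distance/dt₂ = 4.0311

ω₁ = 0.7348, v₂ = 4.0311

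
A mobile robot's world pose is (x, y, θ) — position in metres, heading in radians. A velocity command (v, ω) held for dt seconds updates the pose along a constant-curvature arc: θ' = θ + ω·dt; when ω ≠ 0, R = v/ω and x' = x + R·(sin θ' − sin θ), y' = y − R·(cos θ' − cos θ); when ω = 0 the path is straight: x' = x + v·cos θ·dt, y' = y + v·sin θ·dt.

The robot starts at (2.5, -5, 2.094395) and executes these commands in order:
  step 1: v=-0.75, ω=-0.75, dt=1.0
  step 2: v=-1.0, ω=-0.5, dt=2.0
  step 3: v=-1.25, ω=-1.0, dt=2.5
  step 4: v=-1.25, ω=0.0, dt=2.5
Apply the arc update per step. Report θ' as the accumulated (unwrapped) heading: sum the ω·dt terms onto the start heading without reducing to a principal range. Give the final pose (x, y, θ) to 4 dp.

(1.5956, -2.6858, -2.1556)

step 1: θ'=1.3444 (R=1.0000) → pose (2.6085, -5.7245, 1.3444)
step 2: θ'=0.3444 (R=2.0000) → pose (1.3347, -7.1581, 0.3444)
step 3: θ'=-2.1556 (R=1.2500) → pose (-0.1296, -5.2914, -2.1556)
step 4: θ'=-2.1556 (straight) → pose (1.5956, -2.6858, -2.1556)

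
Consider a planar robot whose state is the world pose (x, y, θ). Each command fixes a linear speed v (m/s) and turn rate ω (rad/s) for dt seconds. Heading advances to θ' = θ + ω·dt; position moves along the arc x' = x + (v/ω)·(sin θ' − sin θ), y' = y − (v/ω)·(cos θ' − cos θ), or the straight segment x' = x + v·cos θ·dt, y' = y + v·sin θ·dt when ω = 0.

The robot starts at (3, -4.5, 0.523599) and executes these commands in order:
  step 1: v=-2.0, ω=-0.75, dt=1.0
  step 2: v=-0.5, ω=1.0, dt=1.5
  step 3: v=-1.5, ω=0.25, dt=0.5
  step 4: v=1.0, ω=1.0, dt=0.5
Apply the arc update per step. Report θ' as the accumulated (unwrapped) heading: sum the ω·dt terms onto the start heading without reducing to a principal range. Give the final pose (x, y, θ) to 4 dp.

step 1: θ'=-0.2264 (R=2.6667) → pose (1.0681, -4.7892, -0.2264)
step 2: θ'=1.2736 (R=-0.5000) → pose (0.4778, -5.1300, 1.2736)
step 3: θ'=1.3986 (R=-6.0000) → pose (0.3035, -5.8590, 1.3986)
step 4: θ'=1.8986 (R=1.0000) → pose (0.2650, -5.3657, 1.8986)

(0.2650, -5.3657, 1.8986)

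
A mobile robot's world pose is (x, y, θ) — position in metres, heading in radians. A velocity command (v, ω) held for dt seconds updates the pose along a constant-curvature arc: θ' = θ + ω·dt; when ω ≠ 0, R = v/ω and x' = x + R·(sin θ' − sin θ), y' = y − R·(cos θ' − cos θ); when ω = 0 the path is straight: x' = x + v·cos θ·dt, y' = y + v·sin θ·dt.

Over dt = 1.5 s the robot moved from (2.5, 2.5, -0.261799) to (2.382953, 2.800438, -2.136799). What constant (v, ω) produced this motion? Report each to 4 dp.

v = -0.2500, ω = -1.2500

Δθ = -2.136799 − -0.261799 = -1.875000
ω = Δθ/dt = -1.875000/1.5 = -1.2500
R = −Δy/(cos θ' − cos θ) = 0.2000
v = R·ω = 0.2000·-1.2500 = -0.2500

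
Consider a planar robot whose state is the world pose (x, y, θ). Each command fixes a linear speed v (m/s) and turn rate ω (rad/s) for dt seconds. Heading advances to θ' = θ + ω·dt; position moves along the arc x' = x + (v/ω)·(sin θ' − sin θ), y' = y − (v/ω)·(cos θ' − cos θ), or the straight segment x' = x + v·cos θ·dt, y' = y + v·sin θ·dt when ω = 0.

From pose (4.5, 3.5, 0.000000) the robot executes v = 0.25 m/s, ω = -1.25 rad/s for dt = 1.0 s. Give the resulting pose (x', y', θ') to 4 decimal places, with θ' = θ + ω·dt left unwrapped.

(4.6898, 3.3631, -1.2500)

θ' = 0.0000 + -1.25·1.0 = -1.2500
R = v/ω = 0.25/-1.25 = -0.2000
x' = 4.5 + -0.2000·(sin -1.2500 − sin 0.0000) = 4.6898
y' = 3.5 − -0.2000·(cos -1.2500 − cos 0.0000) = 3.3631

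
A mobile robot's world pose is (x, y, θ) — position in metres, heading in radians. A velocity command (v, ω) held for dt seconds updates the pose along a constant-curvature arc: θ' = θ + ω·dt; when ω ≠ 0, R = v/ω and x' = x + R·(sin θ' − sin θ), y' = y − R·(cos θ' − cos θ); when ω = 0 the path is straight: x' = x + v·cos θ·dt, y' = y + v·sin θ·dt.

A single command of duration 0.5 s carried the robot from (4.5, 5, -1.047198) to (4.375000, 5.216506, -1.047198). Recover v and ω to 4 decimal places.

Δθ = -1.047198 − -1.047198 = 0.000000
ω = Δθ/dt = 0.000000/0.5 = 0.0000
ω = 0 → v = (Δx·cos θ + Δy·sin θ)/dt = -0.5000

v = -0.5000, ω = 0.0000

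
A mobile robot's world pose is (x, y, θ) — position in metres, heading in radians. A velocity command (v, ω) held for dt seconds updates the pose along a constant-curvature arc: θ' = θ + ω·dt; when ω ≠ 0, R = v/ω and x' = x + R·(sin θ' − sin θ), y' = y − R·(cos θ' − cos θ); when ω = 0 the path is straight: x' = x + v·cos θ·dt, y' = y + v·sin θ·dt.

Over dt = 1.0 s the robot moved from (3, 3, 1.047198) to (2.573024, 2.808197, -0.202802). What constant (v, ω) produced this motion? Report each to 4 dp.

Δθ = -0.202802 − 1.047198 = -1.250000
ω = Δθ/dt = -1.250000/1.0 = -1.2500
R = Δx/(sin θ' − sin θ) = 0.4000
v = R·ω = 0.4000·-1.2500 = -0.5000

v = -0.5000, ω = -1.2500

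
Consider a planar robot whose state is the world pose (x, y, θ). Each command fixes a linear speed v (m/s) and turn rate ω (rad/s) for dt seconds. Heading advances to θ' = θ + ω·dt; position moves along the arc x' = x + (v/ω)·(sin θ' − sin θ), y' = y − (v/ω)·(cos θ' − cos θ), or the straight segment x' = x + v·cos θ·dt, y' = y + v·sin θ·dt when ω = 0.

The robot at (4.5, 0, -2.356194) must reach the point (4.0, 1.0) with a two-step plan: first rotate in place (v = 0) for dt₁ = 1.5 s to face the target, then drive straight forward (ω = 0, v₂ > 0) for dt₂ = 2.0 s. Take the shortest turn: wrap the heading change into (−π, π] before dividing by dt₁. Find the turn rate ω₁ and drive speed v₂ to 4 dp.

ω₁ = -1.2617, v₂ = 0.5590

heading to target = atan2(1−0, 4−4.5) = 2.0344
Δθ = wrap(2.0344 − -2.3562) = -1.8925; ω₁ = Δθ/dt₁ = -1.2617
distance = √((4−4.5)² + (1−0)²) = 1.1180; v₂ = distance/dt₂ = 0.5590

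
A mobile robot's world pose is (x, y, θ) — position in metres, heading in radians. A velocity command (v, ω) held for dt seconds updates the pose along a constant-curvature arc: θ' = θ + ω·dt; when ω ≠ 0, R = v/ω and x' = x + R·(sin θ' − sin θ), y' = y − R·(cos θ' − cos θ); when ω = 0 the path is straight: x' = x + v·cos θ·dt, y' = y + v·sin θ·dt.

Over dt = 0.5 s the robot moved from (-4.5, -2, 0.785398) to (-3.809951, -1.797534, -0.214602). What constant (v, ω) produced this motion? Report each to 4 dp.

v = 1.5000, ω = -2.0000

Δθ = -0.214602 − 0.785398 = -1.000000
ω = Δθ/dt = -1.000000/0.5 = -2.0000
R = Δx/(sin θ' − sin θ) = -0.7500
v = R·ω = -0.7500·-2.0000 = 1.5000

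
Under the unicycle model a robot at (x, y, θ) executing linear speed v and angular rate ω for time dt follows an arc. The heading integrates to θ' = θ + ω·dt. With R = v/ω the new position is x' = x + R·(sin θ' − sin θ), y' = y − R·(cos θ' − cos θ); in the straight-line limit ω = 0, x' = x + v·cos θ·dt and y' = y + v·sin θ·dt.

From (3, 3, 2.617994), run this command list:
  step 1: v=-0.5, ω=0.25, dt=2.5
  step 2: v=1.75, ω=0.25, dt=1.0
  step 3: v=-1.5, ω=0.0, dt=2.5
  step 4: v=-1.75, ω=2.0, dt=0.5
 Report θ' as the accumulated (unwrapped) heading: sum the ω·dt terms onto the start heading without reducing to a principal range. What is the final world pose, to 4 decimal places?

step 1: θ'=3.2430 (R=-2.0000) → pose (4.2025, 2.7423, 3.2430)
step 2: θ'=3.4930 (R=7.0000) → pose (2.5016, 2.3505, 3.4930)
step 3: θ'=3.4930 (straight) → pose (6.0224, 3.6413, 3.4930)
step 4: θ'=4.4930 (R=-0.8750) → pose (6.5752, 4.2724, 4.4930)

(6.5752, 4.2724, 4.4930)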